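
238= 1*238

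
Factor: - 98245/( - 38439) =3^( - 2)*5^1*7^2*401^1*4271^( -1)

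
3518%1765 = 1753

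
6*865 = 5190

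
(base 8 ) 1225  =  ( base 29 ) mn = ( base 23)15h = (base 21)1AA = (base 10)661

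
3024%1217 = 590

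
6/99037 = 6/99037 = 0.00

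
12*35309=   423708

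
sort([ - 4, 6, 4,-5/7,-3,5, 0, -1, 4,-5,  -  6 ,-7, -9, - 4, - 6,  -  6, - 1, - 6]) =[ - 9 ,-7, - 6, - 6,  -  6,-6, - 5 , - 4,-4,-3, -1,-1,-5/7,0, 4, 4, 5, 6]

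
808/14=57 + 5/7= 57.71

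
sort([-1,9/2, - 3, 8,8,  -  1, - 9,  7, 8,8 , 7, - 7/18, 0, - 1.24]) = [ - 9, - 3, - 1.24, - 1,-1, - 7/18, 0, 9/2,7, 7, 8, 8,8,8] 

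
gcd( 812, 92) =4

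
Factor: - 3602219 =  - 41^1*103^1*853^1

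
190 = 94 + 96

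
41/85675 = 41/85675 = 0.00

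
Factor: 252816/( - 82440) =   -  46/15 = - 2^1*3^ ( -1 )*5^ ( - 1)*23^1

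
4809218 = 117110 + 4692108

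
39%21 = 18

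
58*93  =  5394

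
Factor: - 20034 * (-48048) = 962593632=2^5*3^4 * 7^2 * 11^1*13^1 * 53^1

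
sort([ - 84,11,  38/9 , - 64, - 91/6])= [  -  84, - 64, - 91/6, 38/9,11 ]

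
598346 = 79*7574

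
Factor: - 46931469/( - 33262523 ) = 3^1*7^(-2)*13^2*17^( - 1 )*73^( - 1)*547^( - 1 )*92567^1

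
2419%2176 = 243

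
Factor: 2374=2^1*1187^1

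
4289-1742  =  2547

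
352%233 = 119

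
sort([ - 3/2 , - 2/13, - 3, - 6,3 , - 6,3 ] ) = [ - 6, - 6, - 3, - 3/2, - 2/13,3  ,  3 ]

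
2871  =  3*957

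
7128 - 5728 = 1400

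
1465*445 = 651925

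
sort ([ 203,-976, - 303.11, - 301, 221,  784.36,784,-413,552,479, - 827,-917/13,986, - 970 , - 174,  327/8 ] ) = [-976, - 970, - 827,-413, - 303.11 , -301,-174, - 917/13,327/8 , 203,221,  479,552,784,784.36,986 ]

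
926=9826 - 8900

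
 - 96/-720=2/15  =  0.13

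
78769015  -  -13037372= 91806387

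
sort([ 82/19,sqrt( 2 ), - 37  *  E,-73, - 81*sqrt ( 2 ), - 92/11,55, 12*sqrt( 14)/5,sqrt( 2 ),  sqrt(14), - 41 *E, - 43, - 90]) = [- 81*sqrt( 2 ),-41*E, - 37 * E,  -  90,-73 , -43,-92/11, sqrt( 2),sqrt( 2), sqrt ( 14) , 82/19,12*sqrt( 14)/5,55 ]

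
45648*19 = 867312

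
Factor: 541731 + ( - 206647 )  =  335084 = 2^2*19^1*4409^1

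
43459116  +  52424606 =95883722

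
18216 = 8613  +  9603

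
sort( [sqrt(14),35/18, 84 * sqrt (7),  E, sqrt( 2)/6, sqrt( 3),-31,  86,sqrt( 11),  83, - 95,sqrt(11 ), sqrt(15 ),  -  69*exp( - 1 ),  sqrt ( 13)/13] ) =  [  -  95,-31, - 69 * exp( - 1),  sqrt( 2)/6,sqrt( 13)/13,sqrt ( 3),  35/18 , E,sqrt(11), sqrt (11), sqrt (14),sqrt(15),83,86, 84 * sqrt( 7 ) ]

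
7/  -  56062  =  -7/56062 = - 0.00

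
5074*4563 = 23152662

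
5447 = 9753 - 4306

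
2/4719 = 2/4719 = 0.00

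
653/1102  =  653/1102 = 0.59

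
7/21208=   7/21208=0.00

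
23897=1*23897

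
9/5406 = 3/1802 = 0.00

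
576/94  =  288/47 = 6.13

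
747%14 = 5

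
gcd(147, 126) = 21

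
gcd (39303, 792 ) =99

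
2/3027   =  2/3027 = 0.00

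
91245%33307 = 24631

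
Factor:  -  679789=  - 11^1*29^1*2131^1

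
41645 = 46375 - 4730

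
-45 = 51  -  96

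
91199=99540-8341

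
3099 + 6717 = 9816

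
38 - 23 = 15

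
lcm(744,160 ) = 14880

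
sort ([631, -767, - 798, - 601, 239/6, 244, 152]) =[-798,-767,-601, 239/6,152 , 244, 631]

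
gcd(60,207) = 3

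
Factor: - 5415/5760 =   -  361/384 = - 2^( - 7)*3^ ( - 1 ) * 19^2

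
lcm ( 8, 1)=8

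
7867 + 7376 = 15243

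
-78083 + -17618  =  -95701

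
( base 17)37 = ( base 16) 3a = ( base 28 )22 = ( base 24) 2a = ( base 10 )58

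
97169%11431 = 5721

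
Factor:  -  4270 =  - 2^1 *5^1*7^1*61^1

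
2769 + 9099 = 11868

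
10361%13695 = 10361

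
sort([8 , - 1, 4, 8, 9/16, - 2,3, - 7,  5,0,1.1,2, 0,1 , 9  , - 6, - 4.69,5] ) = [  -  7 , - 6, - 4.69, - 2, - 1, 0,0,9/16,1, 1.1, 2,3,4, 5,5,8, 8, 9 ] 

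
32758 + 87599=120357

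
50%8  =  2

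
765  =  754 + 11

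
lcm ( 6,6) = 6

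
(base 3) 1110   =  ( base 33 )16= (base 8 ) 47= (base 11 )36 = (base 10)39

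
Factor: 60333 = 3^1*7^1*13^2 * 17^1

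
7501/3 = 2500 + 1/3 = 2500.33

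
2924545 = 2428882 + 495663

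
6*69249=415494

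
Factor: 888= 2^3*3^1*37^1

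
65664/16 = 4104=4104.00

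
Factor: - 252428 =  - 2^2* 11^1*5737^1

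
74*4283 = 316942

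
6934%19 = 18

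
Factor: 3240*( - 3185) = -10319400 = - 2^3*3^4 * 5^2*7^2*13^1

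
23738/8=11869/4=2967.25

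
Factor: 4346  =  2^1*41^1*53^1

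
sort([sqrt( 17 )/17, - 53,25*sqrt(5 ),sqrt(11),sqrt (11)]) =[ - 53, sqrt ( 17 )/17, sqrt(11 )  ,  sqrt( 11) , 25*sqrt( 5 )]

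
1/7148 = 1/7148 =0.00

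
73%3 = 1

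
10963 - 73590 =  - 62627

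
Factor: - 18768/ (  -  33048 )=46/81 = 2^1 *3^(  -  4)*23^1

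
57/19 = 3 = 3.00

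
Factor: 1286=2^1*643^1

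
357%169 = 19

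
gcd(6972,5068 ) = 28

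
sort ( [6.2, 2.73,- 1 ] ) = [ - 1, 2.73, 6.2]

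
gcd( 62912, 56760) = 8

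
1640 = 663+977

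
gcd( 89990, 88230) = 10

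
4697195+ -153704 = 4543491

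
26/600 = 13/300 = 0.04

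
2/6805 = 2/6805=0.00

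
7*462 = 3234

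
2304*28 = 64512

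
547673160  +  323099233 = 870772393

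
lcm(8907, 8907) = 8907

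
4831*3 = 14493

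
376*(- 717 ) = -269592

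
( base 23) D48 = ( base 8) 15501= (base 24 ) c2h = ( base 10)6977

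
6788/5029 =6788/5029 = 1.35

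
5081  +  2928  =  8009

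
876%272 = 60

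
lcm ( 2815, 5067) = 25335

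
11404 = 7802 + 3602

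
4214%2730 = 1484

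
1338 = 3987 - 2649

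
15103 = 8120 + 6983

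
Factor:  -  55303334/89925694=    - 29^(-1)*431^1*64157^1*1550443^( -1) = -27651667/44962847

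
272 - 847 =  - 575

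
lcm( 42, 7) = 42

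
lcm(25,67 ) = 1675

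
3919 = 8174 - 4255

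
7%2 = 1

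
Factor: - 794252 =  - 2^2*29^1*41^1*167^1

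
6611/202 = 6611/202  =  32.73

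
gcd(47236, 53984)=6748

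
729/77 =9 + 36/77 = 9.47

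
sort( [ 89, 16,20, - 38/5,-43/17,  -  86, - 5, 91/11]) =[ - 86 , - 38/5, - 5, - 43/17,91/11,16,20,89]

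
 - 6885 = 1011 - 7896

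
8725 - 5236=3489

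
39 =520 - 481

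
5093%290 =163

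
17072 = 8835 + 8237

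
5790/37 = 156+18/37 = 156.49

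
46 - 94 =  - 48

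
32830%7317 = 3562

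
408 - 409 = -1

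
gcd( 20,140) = 20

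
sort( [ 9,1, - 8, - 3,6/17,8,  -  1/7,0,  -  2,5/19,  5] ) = [ - 8, - 3,  -  2, - 1/7, 0, 5/19, 6/17,1,5,8, 9 ] 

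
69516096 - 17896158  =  51619938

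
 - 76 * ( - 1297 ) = 98572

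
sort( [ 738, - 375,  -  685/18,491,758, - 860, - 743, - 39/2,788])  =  [- 860,  -  743, - 375, - 685/18, - 39/2,491, 738,  758,788]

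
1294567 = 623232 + 671335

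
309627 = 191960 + 117667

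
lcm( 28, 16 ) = 112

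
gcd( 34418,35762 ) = 2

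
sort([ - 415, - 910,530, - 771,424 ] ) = [ -910,-771, - 415 , 424,530] 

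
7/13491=7/13491 = 0.00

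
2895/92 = 2895/92 = 31.47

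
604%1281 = 604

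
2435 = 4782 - 2347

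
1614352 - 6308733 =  - 4694381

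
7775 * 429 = 3335475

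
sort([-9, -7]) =[-9,-7] 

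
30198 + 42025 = 72223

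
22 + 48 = 70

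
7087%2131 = 694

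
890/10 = 89=89.00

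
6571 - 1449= 5122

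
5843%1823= 374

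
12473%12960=12473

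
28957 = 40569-11612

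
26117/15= 26117/15 = 1741.13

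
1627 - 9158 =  - 7531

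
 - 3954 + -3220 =-7174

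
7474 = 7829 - 355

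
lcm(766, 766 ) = 766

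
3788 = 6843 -3055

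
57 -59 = - 2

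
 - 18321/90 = -204 + 13/30= -203.57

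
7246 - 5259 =1987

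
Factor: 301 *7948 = 2^2*7^1*43^1*1987^1 = 2392348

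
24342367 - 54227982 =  - 29885615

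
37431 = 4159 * 9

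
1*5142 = 5142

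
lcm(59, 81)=4779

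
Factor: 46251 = 3^4*571^1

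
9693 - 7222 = 2471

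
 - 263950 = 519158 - 783108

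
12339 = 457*27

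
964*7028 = 6774992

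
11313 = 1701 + 9612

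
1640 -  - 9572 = 11212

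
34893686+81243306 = 116136992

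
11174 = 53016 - 41842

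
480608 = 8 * 60076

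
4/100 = 1/25 = 0.04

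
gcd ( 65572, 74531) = 1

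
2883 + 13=2896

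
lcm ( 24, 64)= 192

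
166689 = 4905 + 161784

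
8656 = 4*2164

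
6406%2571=1264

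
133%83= 50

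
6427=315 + 6112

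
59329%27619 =4091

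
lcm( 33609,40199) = 2050149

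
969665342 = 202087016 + 767578326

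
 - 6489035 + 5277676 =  - 1211359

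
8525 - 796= 7729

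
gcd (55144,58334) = 2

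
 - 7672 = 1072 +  - 8744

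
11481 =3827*3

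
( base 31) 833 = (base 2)1111001101000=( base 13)370a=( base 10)7784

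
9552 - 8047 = 1505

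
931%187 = 183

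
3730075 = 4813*775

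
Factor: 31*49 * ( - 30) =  - 2^1*3^1*5^1 *7^2 * 31^1 = - 45570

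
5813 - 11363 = -5550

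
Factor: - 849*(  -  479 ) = 406671 = 3^1*283^1*479^1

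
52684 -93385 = - 40701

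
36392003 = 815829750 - 779437747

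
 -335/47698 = -335/47698 = - 0.01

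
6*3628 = 21768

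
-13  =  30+-43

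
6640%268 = 208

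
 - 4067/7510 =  - 4067/7510 = - 0.54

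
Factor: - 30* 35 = - 2^1 * 3^1*5^2*7^1 = - 1050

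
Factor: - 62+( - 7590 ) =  - 2^2*1913^1 = -7652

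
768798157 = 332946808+435851349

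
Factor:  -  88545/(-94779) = 29515/31593 = 3^ ( - 1)*  5^1*5903^1 *10531^ ( - 1 )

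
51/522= 17/174 = 0.10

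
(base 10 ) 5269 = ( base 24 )93D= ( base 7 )21235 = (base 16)1495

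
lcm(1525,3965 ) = 19825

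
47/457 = 47/457= 0.10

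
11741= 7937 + 3804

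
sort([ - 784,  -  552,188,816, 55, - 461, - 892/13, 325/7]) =[ - 784, - 552, -461, - 892/13, 325/7,55,188, 816]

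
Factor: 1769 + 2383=4152  =  2^3*3^1*173^1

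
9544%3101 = 241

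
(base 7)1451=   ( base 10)575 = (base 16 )23f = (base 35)GF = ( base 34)gv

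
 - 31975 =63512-95487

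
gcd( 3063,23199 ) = 3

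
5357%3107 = 2250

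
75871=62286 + 13585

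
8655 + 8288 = 16943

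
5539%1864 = 1811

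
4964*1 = 4964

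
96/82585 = 96/82585 =0.00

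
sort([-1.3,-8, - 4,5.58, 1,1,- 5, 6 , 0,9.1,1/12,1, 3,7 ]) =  [ - 8,- 5, - 4, - 1.3, 0,1/12,1, 1, 1,3,5.58,6,7, 9.1 ]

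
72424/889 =81 + 415/889 =81.47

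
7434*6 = 44604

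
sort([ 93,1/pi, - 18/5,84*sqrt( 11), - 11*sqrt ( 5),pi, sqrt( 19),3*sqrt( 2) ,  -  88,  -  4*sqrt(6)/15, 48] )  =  [ - 88, - 11* sqrt(5 ), - 18/5, - 4*sqrt(6 ) /15 , 1/pi, pi,3*sqrt( 2 ),sqrt( 19),48, 93,84*sqrt ( 11)]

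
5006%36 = 2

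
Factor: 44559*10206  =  2^1*3^8*7^1*4951^1 = 454769154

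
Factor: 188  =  2^2*47^1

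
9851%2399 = 255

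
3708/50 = 1854/25 = 74.16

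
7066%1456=1242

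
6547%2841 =865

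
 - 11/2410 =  - 1 + 2399/2410 = - 0.00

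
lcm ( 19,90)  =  1710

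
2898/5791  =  2898/5791=0.50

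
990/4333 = 990/4333 = 0.23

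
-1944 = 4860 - 6804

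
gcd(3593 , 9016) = 1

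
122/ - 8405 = -1 + 8283/8405 = - 0.01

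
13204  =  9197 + 4007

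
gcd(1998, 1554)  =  222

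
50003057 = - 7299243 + 57302300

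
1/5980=1/5980 = 0.00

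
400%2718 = 400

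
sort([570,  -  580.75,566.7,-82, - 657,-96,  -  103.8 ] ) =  [ - 657, - 580.75 ,-103.8, -96,-82 , 566.7,  570] 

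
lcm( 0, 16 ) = 0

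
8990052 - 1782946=7207106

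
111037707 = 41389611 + 69648096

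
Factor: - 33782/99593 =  - 2^1*7^1*13^( - 1)*19^1*47^(- 1) * 127^1 * 163^(-1 ) 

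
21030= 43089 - 22059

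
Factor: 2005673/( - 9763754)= - 2^( - 1 )*7^( - 1)*11^( - 1 )*13^( - 1) *4877^( - 1 )*2005673^1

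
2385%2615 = 2385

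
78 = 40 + 38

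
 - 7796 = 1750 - 9546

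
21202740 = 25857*820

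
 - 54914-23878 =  - 78792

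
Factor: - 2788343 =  - 2788343^1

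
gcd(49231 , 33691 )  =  7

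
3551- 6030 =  - 2479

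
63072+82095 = 145167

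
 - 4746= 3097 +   -  7843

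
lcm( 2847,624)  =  45552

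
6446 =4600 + 1846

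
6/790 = 3/395=0.01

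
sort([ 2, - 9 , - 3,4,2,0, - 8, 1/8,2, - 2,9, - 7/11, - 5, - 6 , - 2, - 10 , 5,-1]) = [ - 10,  -  9, - 8, - 6,-5,-3,  -  2,-2, - 1,-7/11,0,1/8, 2,2, 2,4,5 , 9]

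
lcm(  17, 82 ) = 1394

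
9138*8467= 77371446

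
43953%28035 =15918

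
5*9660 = 48300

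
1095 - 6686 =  - 5591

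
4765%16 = 13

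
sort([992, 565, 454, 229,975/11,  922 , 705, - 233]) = [ - 233,975/11,  229,454,565 , 705,922,992]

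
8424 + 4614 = 13038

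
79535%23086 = 10277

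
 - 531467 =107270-638737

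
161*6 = 966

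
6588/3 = 2196 = 2196.00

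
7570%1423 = 455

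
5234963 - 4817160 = 417803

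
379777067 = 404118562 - 24341495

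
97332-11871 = 85461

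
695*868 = 603260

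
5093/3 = 5093/3=1697.67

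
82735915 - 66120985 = 16614930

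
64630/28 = 2308 + 3/14 = 2308.21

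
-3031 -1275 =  - 4306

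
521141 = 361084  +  160057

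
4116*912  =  3753792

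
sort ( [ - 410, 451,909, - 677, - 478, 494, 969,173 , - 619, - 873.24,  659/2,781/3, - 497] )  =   [ -873.24, - 677 , - 619, - 497,-478, - 410, 173,781/3, 659/2,451,494,909, 969]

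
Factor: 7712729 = 7712729^1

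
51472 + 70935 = 122407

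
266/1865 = 266/1865 = 0.14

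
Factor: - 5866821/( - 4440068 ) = 2^ ( - 2)*3^2 * 31^ (  -  1) * 61^(-1) * 587^( - 1 )* 651869^1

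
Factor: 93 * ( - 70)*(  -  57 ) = 2^1*3^2 * 5^1*7^1*19^1*31^1 = 371070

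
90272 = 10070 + 80202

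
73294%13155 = 7519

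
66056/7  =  9436 + 4/7 = 9436.57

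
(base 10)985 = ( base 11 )816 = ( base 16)3d9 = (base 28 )175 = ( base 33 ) ts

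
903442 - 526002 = 377440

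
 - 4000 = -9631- - 5631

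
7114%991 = 177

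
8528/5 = 8528/5 = 1705.60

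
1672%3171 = 1672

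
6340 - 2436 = 3904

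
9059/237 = 38  +  53/237 = 38.22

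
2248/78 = 28+32/39 = 28.82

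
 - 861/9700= - 861/9700= - 0.09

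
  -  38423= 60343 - 98766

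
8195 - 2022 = 6173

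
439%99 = 43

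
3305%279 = 236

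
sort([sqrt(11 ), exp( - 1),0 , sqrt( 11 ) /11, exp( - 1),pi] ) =[0,  sqrt(  11)/11,exp( - 1),exp(  -  1),pi,sqrt( 11 )] 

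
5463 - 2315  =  3148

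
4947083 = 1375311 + 3571772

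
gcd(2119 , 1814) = 1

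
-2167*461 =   -  998987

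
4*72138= 288552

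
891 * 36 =32076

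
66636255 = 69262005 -2625750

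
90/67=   1 + 23/67=1.34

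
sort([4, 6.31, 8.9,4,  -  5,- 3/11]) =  [ - 5, - 3/11 , 4, 4, 6.31, 8.9]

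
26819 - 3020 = 23799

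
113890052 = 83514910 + 30375142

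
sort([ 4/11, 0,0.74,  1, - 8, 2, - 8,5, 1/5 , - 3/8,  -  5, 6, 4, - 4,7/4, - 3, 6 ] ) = [ - 8,-8,  -  5, -4, - 3,- 3/8, 0, 1/5, 4/11,0.74, 1, 7/4,  2,  4, 5, 6, 6]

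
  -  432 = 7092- 7524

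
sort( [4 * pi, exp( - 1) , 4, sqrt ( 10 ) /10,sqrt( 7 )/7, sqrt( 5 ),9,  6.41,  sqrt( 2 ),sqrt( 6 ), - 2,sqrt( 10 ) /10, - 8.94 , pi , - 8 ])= [ - 8.94, - 8, - 2,sqrt( 10)/10, sqrt( 10 ) /10,exp( - 1 ),sqrt( 7 )/7,sqrt(2 ), sqrt(5),sqrt( 6 ),pi,4, 6.41, 9,  4*pi]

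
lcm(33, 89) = 2937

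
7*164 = 1148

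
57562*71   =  4086902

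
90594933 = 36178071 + 54416862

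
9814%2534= 2212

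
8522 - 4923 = 3599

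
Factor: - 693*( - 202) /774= 7777/43 = 7^1*11^1*43^( - 1)*101^1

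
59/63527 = 59/63527 = 0.00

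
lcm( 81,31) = 2511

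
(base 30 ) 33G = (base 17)9C1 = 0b101011110110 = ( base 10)2806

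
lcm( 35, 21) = 105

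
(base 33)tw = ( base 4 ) 33131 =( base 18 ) 30h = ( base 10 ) 989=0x3DD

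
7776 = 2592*3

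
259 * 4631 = 1199429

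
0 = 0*653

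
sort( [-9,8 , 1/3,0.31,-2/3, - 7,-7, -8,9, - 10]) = [-10,-9,-8,-7,-7, - 2/3, 0.31, 1/3,8,  9 ]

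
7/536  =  7/536 = 0.01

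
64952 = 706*92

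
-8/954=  - 1 + 473/477 =- 0.01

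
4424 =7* 632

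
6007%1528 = 1423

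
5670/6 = 945 = 945.00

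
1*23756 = 23756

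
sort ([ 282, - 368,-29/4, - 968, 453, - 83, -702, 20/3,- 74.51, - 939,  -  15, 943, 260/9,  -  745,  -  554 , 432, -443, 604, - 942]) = [  -  968, - 942, - 939,-745,  -  702,- 554,-443,-368,- 83, - 74.51, -15,-29/4, 20/3, 260/9, 282,432, 453,604, 943]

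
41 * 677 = 27757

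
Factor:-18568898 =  - 2^1*9284449^1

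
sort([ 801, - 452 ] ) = [  -  452,801 ] 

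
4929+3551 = 8480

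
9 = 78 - 69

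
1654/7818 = 827/3909 = 0.21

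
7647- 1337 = 6310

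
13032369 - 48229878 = -35197509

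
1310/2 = 655 = 655.00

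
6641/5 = 1328 + 1/5 = 1328.20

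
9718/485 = 20 + 18/485 = 20.04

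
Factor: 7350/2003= 2^1*3^1*5^2*7^2*2003^( - 1) 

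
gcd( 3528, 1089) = 9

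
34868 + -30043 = 4825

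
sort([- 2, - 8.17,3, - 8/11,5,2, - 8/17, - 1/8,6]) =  [ - 8.17, - 2, - 8/11 , - 8/17, - 1/8,2,3, 5, 6]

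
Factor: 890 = 2^1*5^1*89^1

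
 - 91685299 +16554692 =-75130607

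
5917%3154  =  2763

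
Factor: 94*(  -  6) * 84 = -2^4*3^2*7^1*47^1 = - 47376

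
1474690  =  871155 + 603535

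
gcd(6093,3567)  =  3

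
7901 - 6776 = 1125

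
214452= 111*1932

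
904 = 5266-4362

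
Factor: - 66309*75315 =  -4994062335 = - 3^2*5^1*23^1*31^2 * 5021^1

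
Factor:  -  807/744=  - 2^ ( - 3 )*31^( - 1)*269^1= - 269/248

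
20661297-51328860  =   - 30667563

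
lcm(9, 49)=441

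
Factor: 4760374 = 2^1*17^1*19^1*7369^1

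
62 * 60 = 3720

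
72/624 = 3/26 = 0.12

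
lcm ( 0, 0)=0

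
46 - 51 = - 5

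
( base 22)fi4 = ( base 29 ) 934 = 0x1dec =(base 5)221120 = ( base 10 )7660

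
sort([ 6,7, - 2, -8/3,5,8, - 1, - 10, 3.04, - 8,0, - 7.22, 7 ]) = [ - 10,- 8,  -  7.22,-8/3,-2, - 1,  0,  3.04,5,  6,7, 7,8] 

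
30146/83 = 30146/83=363.20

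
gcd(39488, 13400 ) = 8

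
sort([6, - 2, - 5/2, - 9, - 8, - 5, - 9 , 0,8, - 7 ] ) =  [ - 9, - 9, - 8,-7, - 5, - 5/2, - 2, 0,  6,8 ] 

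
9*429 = 3861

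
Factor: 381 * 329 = 125349=3^1*7^1*47^1*127^1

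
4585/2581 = 4585/2581=1.78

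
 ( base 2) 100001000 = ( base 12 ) 1A0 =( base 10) 264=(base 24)B0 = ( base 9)323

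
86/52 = 43/26 = 1.65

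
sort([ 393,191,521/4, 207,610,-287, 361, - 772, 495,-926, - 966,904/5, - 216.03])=[-966,- 926, - 772,-287,-216.03 , 521/4, 904/5,191,207,361,393, 495, 610]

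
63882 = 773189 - 709307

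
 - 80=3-83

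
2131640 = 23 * 92680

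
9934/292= 34 + 3/146= 34.02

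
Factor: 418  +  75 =17^1*29^1 = 493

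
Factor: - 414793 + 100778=  -  314015 = - 5^1*13^1*4831^1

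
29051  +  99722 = 128773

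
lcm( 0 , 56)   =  0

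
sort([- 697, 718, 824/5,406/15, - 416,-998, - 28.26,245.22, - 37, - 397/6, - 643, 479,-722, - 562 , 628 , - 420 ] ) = [-998, - 722, - 697, - 643, - 562,-420, - 416,  -  397/6, - 37 , - 28.26,406/15, 824/5,245.22, 479, 628, 718 ]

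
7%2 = 1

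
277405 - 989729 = - 712324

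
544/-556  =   - 1 + 3/139 = - 0.98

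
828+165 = 993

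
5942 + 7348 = 13290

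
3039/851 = 3 + 486/851= 3.57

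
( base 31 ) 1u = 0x3d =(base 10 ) 61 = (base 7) 115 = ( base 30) 21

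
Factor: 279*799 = 222921 = 3^2*17^1*31^1*47^1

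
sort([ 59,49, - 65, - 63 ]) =[ - 65, - 63, 49, 59]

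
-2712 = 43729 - 46441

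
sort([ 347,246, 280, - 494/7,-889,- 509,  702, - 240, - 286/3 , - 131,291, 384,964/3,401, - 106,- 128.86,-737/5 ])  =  [-889, - 509,  -  240,  -  737/5, - 131, - 128.86,- 106,-286/3, - 494/7,246,280, 291  ,  964/3,347,384 , 401,702 ]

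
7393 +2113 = 9506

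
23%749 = 23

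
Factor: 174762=2^1*3^2*7^1*19^1*73^1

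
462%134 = 60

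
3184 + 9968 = 13152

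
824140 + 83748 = 907888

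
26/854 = 13/427  =  0.03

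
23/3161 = 23/3161= 0.01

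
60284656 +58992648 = 119277304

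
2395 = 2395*1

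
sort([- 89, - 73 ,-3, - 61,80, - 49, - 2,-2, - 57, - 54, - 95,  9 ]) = [-95, - 89,  -  73,-61, - 57, - 54, - 49,-3,- 2,-2,9, 80] 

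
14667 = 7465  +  7202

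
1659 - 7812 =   -  6153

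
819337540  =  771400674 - - 47936866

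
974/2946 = 487/1473 = 0.33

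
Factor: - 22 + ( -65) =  - 87 = - 3^1*29^1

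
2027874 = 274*7401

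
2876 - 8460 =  - 5584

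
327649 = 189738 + 137911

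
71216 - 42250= 28966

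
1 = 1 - 0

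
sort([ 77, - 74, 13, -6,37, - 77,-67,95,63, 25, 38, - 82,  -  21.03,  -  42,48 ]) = [  -  82,-77, - 74, - 67,  -  42, - 21.03, - 6, 13,25,37, 38, 48, 63, 77, 95] 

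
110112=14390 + 95722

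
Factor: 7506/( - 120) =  - 2^( - 2 )  *  3^2*5^ ( - 1 )*139^1 = -  1251/20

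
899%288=35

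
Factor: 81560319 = 3^1 *1373^1 *19801^1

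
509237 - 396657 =112580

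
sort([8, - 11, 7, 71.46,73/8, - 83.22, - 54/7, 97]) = [ - 83.22, - 11,-54/7,7, 8,  73/8, 71.46,  97]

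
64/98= 32/49 = 0.65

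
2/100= 1/50 = 0.02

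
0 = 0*883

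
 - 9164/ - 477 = 9164/477 = 19.21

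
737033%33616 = 31097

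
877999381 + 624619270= 1502618651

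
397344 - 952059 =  - 554715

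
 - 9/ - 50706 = 1/5634=0.00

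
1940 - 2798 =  - 858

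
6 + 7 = 13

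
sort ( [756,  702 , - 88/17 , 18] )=[ - 88/17,18, 702, 756 ] 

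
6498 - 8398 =- 1900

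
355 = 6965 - 6610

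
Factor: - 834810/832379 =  - 2^1*3^1*5^1*27827^1*832379^( - 1 )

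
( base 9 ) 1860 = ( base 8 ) 2627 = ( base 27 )1q0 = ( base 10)1431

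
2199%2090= 109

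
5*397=1985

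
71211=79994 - 8783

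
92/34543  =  92/34543 = 0.00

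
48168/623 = 77 + 197/623 = 77.32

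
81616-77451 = 4165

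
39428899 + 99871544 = 139300443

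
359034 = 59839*6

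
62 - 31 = 31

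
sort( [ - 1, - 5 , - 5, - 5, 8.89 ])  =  [  -  5, - 5, - 5,  -  1, 8.89 ]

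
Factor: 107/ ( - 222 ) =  - 2^( - 1)*3^(-1)*37^(-1)*107^1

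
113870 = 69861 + 44009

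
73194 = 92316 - 19122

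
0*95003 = 0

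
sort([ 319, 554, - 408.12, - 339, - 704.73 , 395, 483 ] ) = [ - 704.73, - 408.12,-339,319, 395, 483,554]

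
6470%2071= 257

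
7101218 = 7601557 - 500339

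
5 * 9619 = 48095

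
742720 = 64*11605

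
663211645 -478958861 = 184252784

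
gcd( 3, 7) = 1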